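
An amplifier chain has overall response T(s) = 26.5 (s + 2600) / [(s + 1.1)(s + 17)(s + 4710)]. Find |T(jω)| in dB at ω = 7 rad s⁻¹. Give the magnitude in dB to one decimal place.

-19.0 dB

|j7 + 2600| = √(7² + 2600²) = 2600
|j7 + 1.1| = √(7² + 1.1²) = 7.086
|j7 + 17| = √(7² + 17²) = 18.38
|j7 + 4710| = √(7² + 4710²) = 4710
|T(j7)| = 26.5 × 2600 / (7.086 × 18.38 × 4710) = 0.11229
20 log₁₀(0.11229) = -18.99 dB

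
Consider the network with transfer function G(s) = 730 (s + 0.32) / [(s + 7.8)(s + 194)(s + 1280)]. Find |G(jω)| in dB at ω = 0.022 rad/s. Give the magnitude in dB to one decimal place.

-78.4 dB

|j0.022 + 0.32| = √(0.022² + 0.32²) = 0.3208
|j0.022 + 7.8| = √(0.022² + 7.8²) = 7.8
|j0.022 + 194| = √(0.022² + 194²) = 194
|j0.022 + 1280| = √(0.022² + 1280²) = 1280
|G(j0.022)| = 730 × 0.3208 / (7.8 × 194 × 1280) = 0.00012089
20 log₁₀(0.00012089) = -78.35 dB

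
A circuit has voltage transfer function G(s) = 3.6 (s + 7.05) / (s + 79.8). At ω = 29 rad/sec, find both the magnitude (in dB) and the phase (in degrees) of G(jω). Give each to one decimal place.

|j29 + 7.05| = √(29² + 7.05²) = 29.84
|j29 + 79.8| = √(29² + 79.8²) = 84.91
|G(j29)| = 3.6 × 29.84 / 84.91 = 1.2654
20 log₁₀(1.2654) = 2.04 dB
∠(j29 + 7.05) = arctan(29/7.05) = 76.34°
∠(j29 + 79.8) = arctan(29/79.8) = 19.97°
∠G(j29) = 76.34° − 19.97° = 56.36°

|G| = 2.0 dB, ∠G = 56.4 deg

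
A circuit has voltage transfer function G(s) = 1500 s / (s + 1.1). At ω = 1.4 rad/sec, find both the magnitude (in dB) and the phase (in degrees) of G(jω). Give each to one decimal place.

|G| = 61.4 dB, ∠G = 38.2°

|j1.4| = 1.4
|j1.4 + 1.1| = √(1.4² + 1.1²) = 1.78
|G(j1.4)| = 1500 × 1.4 / 1.78 = 1179.5
20 log₁₀(1179.5) = 61.43 dB
∠(j1.4) = 90.00°
∠(j1.4 + 1.1) = arctan(1.4/1.1) = 51.84°
∠G(j1.4) = 90.00° − 51.84° = 38.16°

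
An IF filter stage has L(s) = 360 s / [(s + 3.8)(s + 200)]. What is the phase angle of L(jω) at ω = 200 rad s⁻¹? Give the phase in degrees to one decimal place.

-43.9 deg

∠(j200) = 90.00°
∠(j200 + 3.8) = arctan(200/3.8) = 88.91°
∠(j200 + 200) = arctan(200/200) = 45.00°
∠L(j200) = 90.00° − (88.91° + 45.00°) = -43.91°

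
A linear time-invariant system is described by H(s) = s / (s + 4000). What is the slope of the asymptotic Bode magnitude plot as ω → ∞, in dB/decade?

With 1 zero and 1 pole, the high-frequency asymptotic slope is 20 × (1 − 1) = 0 dB/decade.

0 dB/decade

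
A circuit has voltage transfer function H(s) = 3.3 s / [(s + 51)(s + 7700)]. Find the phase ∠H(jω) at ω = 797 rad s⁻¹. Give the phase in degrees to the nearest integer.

-2 deg

∠(j797) = 90.00°
∠(j797 + 51) = arctan(797/51) = 86.34°
∠(j797 + 7700) = arctan(797/7700) = 5.91°
∠H(j797) = 90.00° − (86.34° + 5.91°) = -2.25°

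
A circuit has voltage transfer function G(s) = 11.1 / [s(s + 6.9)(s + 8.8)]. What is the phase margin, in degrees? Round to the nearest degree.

87 deg

Gain crossover: |G(jω)| = 1 at ω ≈ 0.183 rad s⁻¹.
∠G(j0.183) = −90° − arctan(0.183/6.9) − arctan(0.183/8.8) ≈ -92.71°
PM = 180° + (-92.71°) = 87.29°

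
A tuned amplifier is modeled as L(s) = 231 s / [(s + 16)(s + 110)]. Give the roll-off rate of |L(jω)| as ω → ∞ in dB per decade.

With 1 zero and 2 poles, the high-frequency asymptotic slope is 20 × (1 − 2) = -20 dB/decade.

-20 dB/decade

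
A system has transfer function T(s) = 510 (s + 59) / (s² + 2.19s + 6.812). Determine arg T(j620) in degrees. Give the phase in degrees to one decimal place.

∠(j620 + 59) = arctan(620/59) = 84.56°
∠[(j620)² + 2.19(j620) + 6.812] = ∠[-3.8439e+05 + j1357.8] = 179.80°
∠T(j620) = 84.56° − 179.80° = -95.23°

-95.2°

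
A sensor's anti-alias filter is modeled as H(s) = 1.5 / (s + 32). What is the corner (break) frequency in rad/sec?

The single real pole at s = −32 gives a corner at ω = 32 rad/sec.

32 rad/sec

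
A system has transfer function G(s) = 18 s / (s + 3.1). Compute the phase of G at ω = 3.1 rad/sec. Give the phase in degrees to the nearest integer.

45 deg

∠(j3.1) = 90.00°
∠(j3.1 + 3.1) = arctan(3.1/3.1) = 45.00°
∠G(j3.1) = 90.00° − 45.00° = 45.00°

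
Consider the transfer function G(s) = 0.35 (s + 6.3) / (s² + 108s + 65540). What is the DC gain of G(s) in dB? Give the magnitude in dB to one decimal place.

-89.5 dB

G(0) = 0.35 × 6.3 / 65540 = 3.3644e-05
20 log₁₀(3.3644e-05) = -89.46 dB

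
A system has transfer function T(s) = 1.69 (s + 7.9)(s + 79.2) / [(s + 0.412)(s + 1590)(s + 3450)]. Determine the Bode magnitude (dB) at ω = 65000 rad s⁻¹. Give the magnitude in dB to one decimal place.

-91.7 dB

|j65000 + 7.9| = √(65000² + 7.9²) = 6.5e+04
|j65000 + 79.2| = √(65000² + 79.2²) = 6.5e+04
|j65000 + 0.412| = √(65000² + 0.412²) = 6.5e+04
|j65000 + 1590| = √(65000² + 1590²) = 6.502e+04
|j65000 + 3450| = √(65000² + 3450²) = 6.509e+04
|T(j65000)| = 1.69 × 6.5e+04 × 6.5e+04 / (6.5e+04 × 6.502e+04 × 6.509e+04) = 2.5956e-05
20 log₁₀(2.5956e-05) = -91.72 dB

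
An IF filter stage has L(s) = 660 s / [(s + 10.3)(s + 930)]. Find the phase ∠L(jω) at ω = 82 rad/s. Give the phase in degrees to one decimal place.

∠(j82) = 90.00°
∠(j82 + 10.3) = arctan(82/10.3) = 82.84°
∠(j82 + 930) = arctan(82/930) = 5.04°
∠L(j82) = 90.00° − (82.84° + 5.04°) = 2.12°

2.1°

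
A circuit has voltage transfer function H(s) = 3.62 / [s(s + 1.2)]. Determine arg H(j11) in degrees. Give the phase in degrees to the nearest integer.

∠(j11 + 1.2) = arctan(11/1.2) = 83.77°
∠(j11) = 90.00°
∠H(j11) = − (83.77° + 90.00°) = -173.77°

-174°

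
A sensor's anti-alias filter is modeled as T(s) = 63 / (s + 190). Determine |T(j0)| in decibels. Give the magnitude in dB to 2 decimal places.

-9.59 dB

T(0) = 63 / 190 = 0.33158
20 log₁₀(0.33158) = -9.588 dB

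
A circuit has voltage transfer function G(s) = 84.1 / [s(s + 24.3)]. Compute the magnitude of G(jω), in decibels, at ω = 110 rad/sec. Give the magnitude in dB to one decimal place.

-43.4 dB

|j110 + 24.3| = √(110² + 24.3²) = 112.7
|j110| = 110
|G(j110)| = 84.1 / (112.7 × 110) = 0.0067868
20 log₁₀(0.0067868) = -43.37 dB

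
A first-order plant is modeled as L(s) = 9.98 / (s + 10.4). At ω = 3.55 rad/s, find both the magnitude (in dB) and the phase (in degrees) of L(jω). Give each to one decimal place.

|j3.55 + 10.4| = √(3.55² + 10.4²) = 10.99
|L(j3.55)| = 9.98 / 10.99 = 0.90816
20 log₁₀(0.90816) = -0.84 dB
∠(j3.55 + 10.4) = arctan(3.55/10.4) = 18.85°
∠L(j3.55) = −18.85° = -18.85°

|L| = -0.8 dB, ∠L = -18.8°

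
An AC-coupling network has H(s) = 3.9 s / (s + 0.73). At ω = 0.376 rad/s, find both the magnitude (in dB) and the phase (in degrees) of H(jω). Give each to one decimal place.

|H| = 5.0 dB, ∠H = 62.7°

|j0.376| = 0.376
|j0.376 + 0.73| = √(0.376² + 0.73²) = 0.8211
|H(j0.376)| = 3.9 × 0.376 / 0.8211 = 1.7858
20 log₁₀(1.7858) = 5.04 dB
∠(j0.376) = 90.00°
∠(j0.376 + 0.73) = arctan(0.376/0.73) = 27.25°
∠H(j0.376) = 90.00° − 27.25° = 62.75°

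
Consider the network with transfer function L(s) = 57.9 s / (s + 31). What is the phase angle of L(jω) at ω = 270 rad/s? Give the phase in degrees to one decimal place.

6.5°

∠(j270) = 90.00°
∠(j270 + 31) = arctan(270/31) = 83.45°
∠L(j270) = 90.00° − 83.45° = 6.55°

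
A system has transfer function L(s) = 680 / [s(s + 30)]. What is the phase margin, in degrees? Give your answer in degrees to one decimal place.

57.5°

Gain crossover: |L(jω)| = 1 at ω ≈ 19.1 rad/s.
∠L(j19.1) = −90° − arctan(19.1/30) ≈ -122.51°
PM = 180° + (-122.51°) = 57.49°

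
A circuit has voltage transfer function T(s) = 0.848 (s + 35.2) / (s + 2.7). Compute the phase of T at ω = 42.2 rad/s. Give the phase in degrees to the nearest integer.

∠(j42.2 + 35.2) = arctan(42.2/35.2) = 50.17°
∠(j42.2 + 2.7) = arctan(42.2/2.7) = 86.34°
∠T(j42.2) = 50.17° − 86.34° = -36.17°

-36°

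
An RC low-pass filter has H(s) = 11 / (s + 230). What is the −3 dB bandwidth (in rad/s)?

For a single-pole low-pass, the −3 dB point is at the pole: ω = 230 rad/s.

230 rad/s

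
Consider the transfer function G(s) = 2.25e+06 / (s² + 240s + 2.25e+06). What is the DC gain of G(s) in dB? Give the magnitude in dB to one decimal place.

G(0) = 2.25e+06 / 2.25e+06 = 1
20 log₁₀(1) = 0.00 dB

0.0 dB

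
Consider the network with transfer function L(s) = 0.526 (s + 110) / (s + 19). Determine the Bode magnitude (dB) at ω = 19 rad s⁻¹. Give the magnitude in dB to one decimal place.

6.8 dB

|j19 + 110| = √(19² + 110²) = 111.6
|j19 + 19| = √(19² + 19²) = 26.87
|L(j19)| = 0.526 × 111.6 / 26.87 = 2.1852
20 log₁₀(2.1852) = 6.79 dB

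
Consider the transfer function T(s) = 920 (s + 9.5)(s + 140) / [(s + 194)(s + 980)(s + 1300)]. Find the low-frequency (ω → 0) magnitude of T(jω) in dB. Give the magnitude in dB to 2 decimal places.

T(0) = 920 × 9.5 × 140 / (194 × 980 × 1300) = 0.0049507
20 log₁₀(0.0049507) = -46.107 dB

-46.11 dB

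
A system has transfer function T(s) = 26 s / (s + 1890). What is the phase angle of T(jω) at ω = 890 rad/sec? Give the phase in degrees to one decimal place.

∠(j890) = 90.00°
∠(j890 + 1890) = arctan(890/1890) = 25.22°
∠T(j890) = 90.00° − 25.22° = 64.78°

64.8°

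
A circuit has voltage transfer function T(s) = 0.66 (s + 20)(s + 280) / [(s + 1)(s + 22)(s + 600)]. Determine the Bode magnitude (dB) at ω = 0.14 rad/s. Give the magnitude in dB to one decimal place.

-11.1 dB

|j0.14 + 20| = √(0.14² + 20²) = 20
|j0.14 + 280| = √(0.14² + 280²) = 280
|j0.14 + 1| = √(0.14² + 1²) = 1.01
|j0.14 + 22| = √(0.14² + 22²) = 22
|j0.14 + 600| = √(0.14² + 600²) = 600
|T(j0.14)| = 0.66 × 20 × 280 / (1.01 × 22 × 600) = 0.2773
20 log₁₀(0.2773) = -11.14 dB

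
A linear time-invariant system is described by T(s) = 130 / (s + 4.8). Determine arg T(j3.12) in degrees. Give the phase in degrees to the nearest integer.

∠(j3.12 + 4.8) = arctan(3.12/4.8) = 33.02°
∠T(j3.12) = −33.02° = -33.02°

-33°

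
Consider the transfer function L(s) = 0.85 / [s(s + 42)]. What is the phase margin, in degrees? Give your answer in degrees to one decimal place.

Gain crossover: |L(jω)| = 1 at ω ≈ 0.0202 rad/sec.
∠L(j0.0202) = −90° − arctan(0.0202/42) ≈ -90.03°
PM = 180° + (-90.03°) = 89.97°

90.0°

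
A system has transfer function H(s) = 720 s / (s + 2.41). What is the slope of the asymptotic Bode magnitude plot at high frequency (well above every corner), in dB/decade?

With 1 zero and 1 pole, the high-frequency asymptotic slope is 20 × (1 − 1) = 0 dB/decade.

0 dB/decade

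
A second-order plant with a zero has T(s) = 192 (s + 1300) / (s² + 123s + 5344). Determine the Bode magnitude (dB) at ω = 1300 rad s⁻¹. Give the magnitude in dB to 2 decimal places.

|j1300 + 1300| = √(1300² + 1300²) = 1838
|(j1300)² + 123(j1300) + 5344| = |-1.6847e+06 + j1.599e+05| = 1.692e+06
|T(j1300)| = 192 × 1838 / 1.692e+06 = 0.20859
20 log₁₀(0.20859) = -13.614 dB

-13.61 dB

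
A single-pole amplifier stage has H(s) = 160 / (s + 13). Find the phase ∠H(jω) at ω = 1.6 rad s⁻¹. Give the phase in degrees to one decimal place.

∠(j1.6 + 13) = arctan(1.6/13) = 7.02°
∠H(j1.6) = −7.02° = -7.02°

-7.0 deg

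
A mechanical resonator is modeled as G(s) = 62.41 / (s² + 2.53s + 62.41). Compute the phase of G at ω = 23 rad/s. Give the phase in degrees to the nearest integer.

∠[(j23)² + 2.53(j23) + 62.41] = ∠[-466.59 + j58.19] = 172.89°
∠G(j23) = −172.89° = -172.89°

-173°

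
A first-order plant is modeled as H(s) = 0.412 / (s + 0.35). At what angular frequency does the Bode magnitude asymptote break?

The single real pole at s = −0.35 gives a corner at ω = 0.35 rad/s.

0.35 rad/s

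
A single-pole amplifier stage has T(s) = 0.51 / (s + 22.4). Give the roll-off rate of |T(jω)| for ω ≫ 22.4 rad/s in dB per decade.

-20 dB/decade

With 0 zeros and 1 pole, the high-frequency asymptotic slope is 20 × (0 − 1) = -20 dB/decade.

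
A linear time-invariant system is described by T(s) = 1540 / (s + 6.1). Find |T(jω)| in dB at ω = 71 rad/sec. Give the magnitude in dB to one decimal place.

|j71 + 6.1| = √(71² + 6.1²) = 71.26
|T(j71)| = 1540 / 71.26 = 21.611
20 log₁₀(21.611) = 26.69 dB

26.7 dB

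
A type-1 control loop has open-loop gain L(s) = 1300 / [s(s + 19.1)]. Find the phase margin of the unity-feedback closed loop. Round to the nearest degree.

Gain crossover: |L(jω)| = 1 at ω ≈ 33.6 rad/s.
∠L(j33.6) = −90° − arctan(33.6/19.1) ≈ -150.40°
PM = 180° + (-150.40°) = 29.60°

30°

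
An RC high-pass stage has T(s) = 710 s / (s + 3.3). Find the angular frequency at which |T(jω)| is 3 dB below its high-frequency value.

3.3 rad s⁻¹

For a single-pole high-pass, the −3 dB point is at the pole: ω = 3.3 rad s⁻¹.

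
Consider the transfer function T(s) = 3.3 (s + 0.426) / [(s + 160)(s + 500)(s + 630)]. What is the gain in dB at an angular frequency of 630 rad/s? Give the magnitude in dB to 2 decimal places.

|j630 + 0.426| = √(630² + 0.426²) = 630
|j630 + 160| = √(630² + 160²) = 650
|j630 + 500| = √(630² + 500²) = 804.3
|j630 + 630| = √(630² + 630²) = 891
|T(j630)| = 3.3 × 630 / (650 × 804.3 × 891) = 4.4634e-06
20 log₁₀(4.4634e-06) = -107.007 dB

-107.01 dB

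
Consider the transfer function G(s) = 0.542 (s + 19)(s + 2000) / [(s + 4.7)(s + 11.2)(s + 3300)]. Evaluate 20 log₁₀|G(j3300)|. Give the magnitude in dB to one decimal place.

-77.3 dB

|j3300 + 19| = √(3300² + 19²) = 3300
|j3300 + 2000| = √(3300² + 2000²) = 3859
|j3300 + 4.7| = √(3300² + 4.7²) = 3300
|j3300 + 11.2| = √(3300² + 11.2²) = 3300
|j3300 + 3300| = √(3300² + 3300²) = 4667
|G(j3300)| = 0.542 × 3300 × 3859 / (3300 × 3300 × 4667) = 0.0001358
20 log₁₀(0.0001358) = -77.34 dB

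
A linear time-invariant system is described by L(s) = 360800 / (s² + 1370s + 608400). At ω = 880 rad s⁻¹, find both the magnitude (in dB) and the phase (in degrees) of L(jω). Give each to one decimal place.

|L| = -10.6 dB, ∠L = -97.8°

|(j880)² + 1370(j880) + 608400| = |-1.66e+05 + j1.2056e+06| = 1.217e+06
|L(j880)| = 360800 / 1.217e+06 = 0.29647
20 log₁₀(0.29647) = -10.56 dB
∠[(j880)² + 1370(j880) + 608400] = ∠[-1.66e+05 + j1.2056e+06] = 97.84°
∠L(j880) = −97.84° = -97.84°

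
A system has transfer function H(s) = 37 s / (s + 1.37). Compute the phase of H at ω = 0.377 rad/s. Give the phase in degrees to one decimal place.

∠(j0.377) = 90.00°
∠(j0.377 + 1.37) = arctan(0.377/1.37) = 15.39°
∠H(j0.377) = 90.00° − 15.39° = 74.61°

74.6°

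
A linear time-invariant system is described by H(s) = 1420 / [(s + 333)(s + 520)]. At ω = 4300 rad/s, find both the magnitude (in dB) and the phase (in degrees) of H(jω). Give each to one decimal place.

|H| = -82.4 dB, ∠H = -168.7°

|j4300 + 333| = √(4300² + 333²) = 4313
|j4300 + 520| = √(4300² + 520²) = 4331
|H(j4300)| = 1420 / (4313 × 4331) = 7.6015e-05
20 log₁₀(7.6015e-05) = -82.38 dB
∠(j4300 + 333) = arctan(4300/333) = 85.57°
∠(j4300 + 520) = arctan(4300/520) = 83.10°
∠H(j4300) = − (85.57° + 83.10°) = -168.68°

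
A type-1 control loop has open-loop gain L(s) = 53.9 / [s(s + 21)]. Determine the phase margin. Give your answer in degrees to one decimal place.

83.1°

Gain crossover: |L(jω)| = 1 at ω ≈ 2.55 rad/s.
∠L(j2.55) = −90° − arctan(2.55/21) ≈ -96.92°
PM = 180° + (-96.92°) = 83.08°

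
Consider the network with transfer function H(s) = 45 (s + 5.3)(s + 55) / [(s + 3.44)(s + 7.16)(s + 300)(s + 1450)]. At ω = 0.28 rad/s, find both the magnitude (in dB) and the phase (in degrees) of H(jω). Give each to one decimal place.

|H| = -58.3 dB, ∠H = -3.6°

|j0.28 + 5.3| = √(0.28² + 5.3²) = 5.307
|j0.28 + 55| = √(0.28² + 55²) = 55
|j0.28 + 3.44| = √(0.28² + 3.44²) = 3.451
|j0.28 + 7.16| = √(0.28² + 7.16²) = 7.165
|j0.28 + 300| = √(0.28² + 300²) = 300
|j0.28 + 1450| = √(0.28² + 1450²) = 1450
|H(j0.28)| = 45 × 5.307 × 55 / (3.451 × 7.165 × 300 × 1450) = 0.0012211
20 log₁₀(0.0012211) = -58.27 dB
∠(j0.28 + 5.3) = arctan(0.28/5.3) = 3.02°
∠(j0.28 + 55) = arctan(0.28/55) = 0.29°
∠(j0.28 + 3.44) = arctan(0.28/3.44) = 4.65°
∠(j0.28 + 7.16) = arctan(0.28/7.16) = 2.24°
∠(j0.28 + 300) = arctan(0.28/300) = 0.05°
∠(j0.28 + 1450) = arctan(0.28/1450) = 0.01°
∠H(j0.28) = 3.02° + 0.29° − (4.65° + 2.24° + 0.05° + 0.01°) = -3.64°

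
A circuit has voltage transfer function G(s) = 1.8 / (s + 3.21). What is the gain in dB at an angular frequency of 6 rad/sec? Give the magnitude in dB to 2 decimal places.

|j6 + 3.21| = √(6² + 3.21²) = 6.805
|G(j6)| = 1.8 / 6.805 = 0.26452
20 log₁₀(0.26452) = -11.551 dB

-11.55 dB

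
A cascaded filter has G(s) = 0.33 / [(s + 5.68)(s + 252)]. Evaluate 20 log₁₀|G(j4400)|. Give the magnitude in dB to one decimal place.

-155.4 dB

|j4400 + 5.68| = √(4400² + 5.68²) = 4400
|j4400 + 252| = √(4400² + 252²) = 4407
|G(j4400)| = 0.33 / (4400 × 4407) = 1.7018e-08
20 log₁₀(1.7018e-08) = -155.38 dB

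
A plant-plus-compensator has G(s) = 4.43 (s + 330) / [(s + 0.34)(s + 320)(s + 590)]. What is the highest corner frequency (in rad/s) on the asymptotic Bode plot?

Break frequencies occur at each pole and zero magnitude: 0.34 rad/s, 320 rad/s, 330 rad/s, 590 rad/s.
The highest is 590 rad/s.

590 rad/s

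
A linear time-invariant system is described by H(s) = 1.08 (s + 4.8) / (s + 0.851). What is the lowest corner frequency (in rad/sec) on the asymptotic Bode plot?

0.851 rad/sec

Break frequencies occur at each pole and zero magnitude: 0.851 rad/sec, 4.8 rad/sec.
The lowest is 0.851 rad/sec.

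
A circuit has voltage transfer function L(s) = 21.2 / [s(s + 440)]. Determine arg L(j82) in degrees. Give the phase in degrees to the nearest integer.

-101°

∠(j82 + 440) = arctan(82/440) = 10.56°
∠(j82) = 90.00°
∠L(j82) = − (10.56° + 90.00°) = -100.56°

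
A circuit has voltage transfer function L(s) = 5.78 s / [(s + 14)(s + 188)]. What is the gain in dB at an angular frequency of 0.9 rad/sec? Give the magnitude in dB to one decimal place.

-54.1 dB

|j0.9| = 0.9
|j0.9 + 14| = √(0.9² + 14²) = 14.03
|j0.9 + 188| = √(0.9² + 188²) = 188
|L(j0.9)| = 5.78 × 0.9 / (14.03 × 188) = 0.0019723
20 log₁₀(0.0019723) = -54.10 dB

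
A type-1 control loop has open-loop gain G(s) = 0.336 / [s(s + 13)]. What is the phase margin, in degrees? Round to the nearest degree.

90°

Gain crossover: |G(jω)| = 1 at ω ≈ 0.0258 rad/sec.
∠G(j0.0258) = −90° − arctan(0.0258/13) ≈ -90.11°
PM = 180° + (-90.11°) = 89.89°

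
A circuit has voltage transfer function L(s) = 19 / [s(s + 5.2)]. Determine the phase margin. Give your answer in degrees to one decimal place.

Gain crossover: |L(jω)| = 1 at ω ≈ 3.13 rad s⁻¹.
∠L(j3.13) = −90° − arctan(3.13/5.2) ≈ -121.05°
PM = 180° + (-121.05°) = 58.95°

59.0 deg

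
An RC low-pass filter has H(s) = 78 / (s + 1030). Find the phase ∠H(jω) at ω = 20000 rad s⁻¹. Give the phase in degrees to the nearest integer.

-87°

∠(j20000 + 1030) = arctan(20000/1030) = 87.05°
∠H(j20000) = −87.05° = -87.05°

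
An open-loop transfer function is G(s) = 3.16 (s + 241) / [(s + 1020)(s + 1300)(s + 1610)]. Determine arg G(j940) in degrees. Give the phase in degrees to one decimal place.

∠(j940 + 241) = arctan(940/241) = 75.62°
∠(j940 + 1020) = arctan(940/1020) = 42.66°
∠(j940 + 1300) = arctan(940/1300) = 35.87°
∠(j940 + 1610) = arctan(940/1610) = 30.28°
∠G(j940) = 75.62° − (42.66° + 35.87° + 30.28°) = -33.19°

-33.2°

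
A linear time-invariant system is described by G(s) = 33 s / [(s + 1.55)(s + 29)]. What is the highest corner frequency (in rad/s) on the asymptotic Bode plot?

Break frequencies occur at each pole and zero magnitude: 1.55 rad/s, 29 rad/s.
The highest is 29 rad/s.

29 rad/s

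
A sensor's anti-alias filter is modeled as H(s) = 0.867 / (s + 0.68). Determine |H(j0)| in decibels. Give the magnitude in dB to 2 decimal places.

2.11 dB

H(0) = 0.867 / 0.68 = 1.275
20 log₁₀(1.275) = 2.110 dB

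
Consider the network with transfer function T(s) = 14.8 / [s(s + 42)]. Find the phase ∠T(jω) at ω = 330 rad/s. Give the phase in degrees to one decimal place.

-172.7°

∠(j330 + 42) = arctan(330/42) = 82.75°
∠(j330) = 90.00°
∠T(j330) = − (82.75° + 90.00°) = -172.75°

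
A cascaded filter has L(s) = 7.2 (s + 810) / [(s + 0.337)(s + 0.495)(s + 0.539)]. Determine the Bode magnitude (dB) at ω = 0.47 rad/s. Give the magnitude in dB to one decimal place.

86.3 dB

|j0.47 + 810| = √(0.47² + 810²) = 810
|j0.47 + 0.337| = √(0.47² + 0.337²) = 0.5783
|j0.47 + 0.495| = √(0.47² + 0.495²) = 0.6826
|j0.47 + 0.539| = √(0.47² + 0.539²) = 0.7151
|L(j0.47)| = 7.2 × 810 / (0.5783 × 0.6826 × 0.7151) = 20658
20 log₁₀(20658) = 86.30 dB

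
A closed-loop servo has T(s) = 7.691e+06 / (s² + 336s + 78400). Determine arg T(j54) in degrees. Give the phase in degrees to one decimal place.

∠[(j54)² + 336(j54) + 78400] = ∠[75484 + j18144] = 13.52°
∠T(j54) = −13.52° = -13.52°

-13.5 deg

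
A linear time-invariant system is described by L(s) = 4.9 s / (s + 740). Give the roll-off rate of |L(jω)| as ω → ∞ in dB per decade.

With 1 zero and 1 pole, the high-frequency asymptotic slope is 20 × (1 − 1) = 0 dB/decade.

0 dB/decade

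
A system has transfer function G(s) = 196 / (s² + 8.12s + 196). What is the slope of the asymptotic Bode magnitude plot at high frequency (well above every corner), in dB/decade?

-40 dB/decade

With 0 zeros and 2 poles, the high-frequency asymptotic slope is 20 × (0 − 2) = -40 dB/decade.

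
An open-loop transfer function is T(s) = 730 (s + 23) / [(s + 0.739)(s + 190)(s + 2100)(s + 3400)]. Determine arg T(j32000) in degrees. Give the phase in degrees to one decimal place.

-259.9 deg

∠(j32000 + 23) = arctan(32000/23) = 89.96°
∠(j32000 + 0.739) = arctan(32000/0.739) = 90.00°
∠(j32000 + 190) = arctan(32000/190) = 89.66°
∠(j32000 + 2100) = arctan(32000/2100) = 86.25°
∠(j32000 + 3400) = arctan(32000/3400) = 83.94°
∠T(j32000) = 89.96° − (90.00° + 89.66° + 86.25° + 83.94°) = -259.88°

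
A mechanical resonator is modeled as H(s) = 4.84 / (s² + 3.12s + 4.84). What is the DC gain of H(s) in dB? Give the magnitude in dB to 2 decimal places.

0.00 dB

H(0) = 4.84 / 4.84 = 1
20 log₁₀(1) = 0.000 dB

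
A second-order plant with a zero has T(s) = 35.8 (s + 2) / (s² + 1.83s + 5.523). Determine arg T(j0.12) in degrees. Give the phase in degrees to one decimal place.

1.2°

∠(j0.12 + 2) = arctan(0.12/2) = 3.43°
∠[(j0.12)² + 1.83(j0.12) + 5.523] = ∠[5.5086 + j0.2196] = 2.28°
∠T(j0.12) = 3.43° − 2.28° = 1.15°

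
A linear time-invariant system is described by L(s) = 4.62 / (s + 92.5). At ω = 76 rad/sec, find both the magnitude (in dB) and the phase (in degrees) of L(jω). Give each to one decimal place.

|L| = -28.3 dB, ∠L = -39.4°

|j76 + 92.5| = √(76² + 92.5²) = 119.7
|L(j76)| = 4.62 / 119.7 = 0.038591
20 log₁₀(0.038591) = -28.27 dB
∠(j76 + 92.5) = arctan(76/92.5) = 39.41°
∠L(j76) = −39.41° = -39.41°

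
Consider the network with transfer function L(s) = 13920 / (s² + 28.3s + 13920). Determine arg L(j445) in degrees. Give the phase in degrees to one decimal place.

∠[(j445)² + 28.3(j445) + 13920] = ∠[-1.841e+05 + j12594] = 176.09°
∠L(j445) = −176.09° = -176.09°

-176.1 deg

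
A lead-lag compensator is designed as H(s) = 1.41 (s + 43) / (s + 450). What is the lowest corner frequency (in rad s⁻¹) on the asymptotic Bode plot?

43 rad s⁻¹

Break frequencies occur at each pole and zero magnitude: 43 rad s⁻¹, 450 rad s⁻¹.
The lowest is 43 rad s⁻¹.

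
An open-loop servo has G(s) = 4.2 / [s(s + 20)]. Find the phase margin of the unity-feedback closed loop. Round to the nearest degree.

Gain crossover: |G(jω)| = 1 at ω ≈ 0.21 rad/s.
∠G(j0.21) = −90° − arctan(0.21/20) ≈ -90.60°
PM = 180° + (-90.60°) = 89.40°

89 deg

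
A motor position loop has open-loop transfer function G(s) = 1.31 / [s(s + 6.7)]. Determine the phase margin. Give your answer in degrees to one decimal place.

88.3 deg

Gain crossover: |G(jω)| = 1 at ω ≈ 0.195 rad/sec.
∠G(j0.195) = −90° − arctan(0.195/6.7) ≈ -91.67°
PM = 180° + (-91.67°) = 88.33°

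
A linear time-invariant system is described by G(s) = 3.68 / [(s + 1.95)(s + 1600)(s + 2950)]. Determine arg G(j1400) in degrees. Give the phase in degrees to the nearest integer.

-156 deg

∠(j1400 + 1.95) = arctan(1400/1.95) = 89.92°
∠(j1400 + 1600) = arctan(1400/1600) = 41.19°
∠(j1400 + 2950) = arctan(1400/2950) = 25.39°
∠G(j1400) = − (89.92° + 41.19° + 25.39°) = -156.49°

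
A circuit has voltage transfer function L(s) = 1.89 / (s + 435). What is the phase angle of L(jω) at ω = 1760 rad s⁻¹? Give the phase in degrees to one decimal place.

∠(j1760 + 435) = arctan(1760/435) = 76.12°
∠L(j1760) = −76.12° = -76.12°

-76.1 deg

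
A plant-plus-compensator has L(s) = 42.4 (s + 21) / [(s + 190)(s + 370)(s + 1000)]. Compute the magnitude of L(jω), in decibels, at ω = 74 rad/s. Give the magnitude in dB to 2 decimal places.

-87.48 dB

|j74 + 21| = √(74² + 21²) = 76.92
|j74 + 190| = √(74² + 190²) = 203.9
|j74 + 370| = √(74² + 370²) = 377.3
|j74 + 1000| = √(74² + 1000²) = 1003
|L(j74)| = 42.4 × 76.92 / (203.9 × 377.3 × 1003) = 4.2276e-05
20 log₁₀(4.2276e-05) = -87.478 dB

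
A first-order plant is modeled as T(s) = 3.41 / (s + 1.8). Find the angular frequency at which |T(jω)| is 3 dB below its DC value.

For a single-pole low-pass, the −3 dB point is at the pole: ω = 1.8 rad/sec.

1.8 rad/sec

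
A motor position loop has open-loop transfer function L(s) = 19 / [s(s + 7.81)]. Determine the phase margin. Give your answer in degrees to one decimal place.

73.4°

Gain crossover: |L(jω)| = 1 at ω ≈ 2.33 rad s⁻¹.
∠L(j2.33) = −90° − arctan(2.33/7.81) ≈ -106.62°
PM = 180° + (-106.62°) = 73.38°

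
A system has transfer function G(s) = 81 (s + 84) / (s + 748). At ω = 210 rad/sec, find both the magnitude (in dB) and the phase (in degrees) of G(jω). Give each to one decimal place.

|G| = 27.5 dB, ∠G = 52.5°

|j210 + 84| = √(210² + 84²) = 226.2
|j210 + 748| = √(210² + 748²) = 776.9
|G(j210)| = 81 × 226.2 / 776.9 = 23.581
20 log₁₀(23.581) = 27.45 dB
∠(j210 + 84) = arctan(210/84) = 68.20°
∠(j210 + 748) = arctan(210/748) = 15.68°
∠G(j210) = 68.20° − 15.68° = 52.52°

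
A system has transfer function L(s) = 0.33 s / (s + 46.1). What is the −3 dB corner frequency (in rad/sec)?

For a single-pole high-pass, the −3 dB point is at the pole: ω = 46.1 rad/sec.

46.1 rad/sec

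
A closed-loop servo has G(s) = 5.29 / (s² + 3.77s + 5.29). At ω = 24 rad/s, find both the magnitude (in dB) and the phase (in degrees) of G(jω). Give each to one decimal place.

|(j24)² + 3.77(j24) + 5.29| = |-570.71 + j90.48| = 577.8
|G(j24)| = 5.29 / 577.8 = 0.0091548
20 log₁₀(0.0091548) = -40.77 dB
∠[(j24)² + 3.77(j24) + 5.29] = ∠[-570.71 + j90.48] = 170.99°
∠G(j24) = −170.99° = -170.99°

|G| = -40.8 dB, ∠G = -171.0°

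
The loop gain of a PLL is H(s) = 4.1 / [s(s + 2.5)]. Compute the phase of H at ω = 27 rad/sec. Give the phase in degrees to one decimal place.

-174.7°

∠(j27 + 2.5) = arctan(27/2.5) = 84.71°
∠(j27) = 90.00°
∠H(j27) = − (84.71° + 90.00°) = -174.71°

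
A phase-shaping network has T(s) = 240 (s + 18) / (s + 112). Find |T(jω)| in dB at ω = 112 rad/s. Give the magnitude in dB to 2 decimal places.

|j112 + 18| = √(112² + 18²) = 113.4
|j112 + 112| = √(112² + 112²) = 158.4
|T(j112)| = 240 × 113.4 / 158.4 = 171.88
20 log₁₀(171.88) = 44.705 dB

44.70 dB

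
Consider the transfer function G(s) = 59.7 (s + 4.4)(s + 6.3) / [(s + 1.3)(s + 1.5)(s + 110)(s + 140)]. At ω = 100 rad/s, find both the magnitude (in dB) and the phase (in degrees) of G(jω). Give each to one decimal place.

|j100 + 4.4| = √(100² + 4.4²) = 100.1
|j100 + 6.3| = √(100² + 6.3²) = 100.2
|j100 + 1.3| = √(100² + 1.3²) = 100
|j100 + 1.5| = √(100² + 1.5²) = 100
|j100 + 110| = √(100² + 110²) = 148.7
|j100 + 140| = √(100² + 140²) = 172
|G(j100)| = 59.7 × 100.1 × 100.2 / (100 × 100 × 148.7 × 172) = 0.0023406
20 log₁₀(0.0023406) = -52.61 dB
∠(j100 + 4.4) = arctan(100/4.4) = 87.48°
∠(j100 + 6.3) = arctan(100/6.3) = 86.40°
∠(j100 + 1.3) = arctan(100/1.3) = 89.26°
∠(j100 + 1.5) = arctan(100/1.5) = 89.14°
∠(j100 + 110) = arctan(100/110) = 42.27°
∠(j100 + 140) = arctan(100/140) = 35.54°
∠G(j100) = 87.48° + 86.40° − (89.26° + 89.14° + 42.27° + 35.54°) = -82.33°

|G| = -52.6 dB, ∠G = -82.3°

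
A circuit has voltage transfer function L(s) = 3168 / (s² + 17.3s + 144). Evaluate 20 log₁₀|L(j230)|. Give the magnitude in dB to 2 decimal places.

-24.45 dB

|(j230)² + 17.3(j230) + 144| = |-52756 + j3979| = 5.291e+04
|L(j230)| = 3168 / 5.291e+04 = 0.05988
20 log₁₀(0.05988) = -24.454 dB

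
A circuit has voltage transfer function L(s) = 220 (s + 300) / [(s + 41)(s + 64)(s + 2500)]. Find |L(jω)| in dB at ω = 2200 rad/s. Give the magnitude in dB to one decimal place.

|j2200 + 300| = √(2200² + 300²) = 2220
|j2200 + 41| = √(2200² + 41²) = 2200
|j2200 + 64| = √(2200² + 64²) = 2201
|j2200 + 2500| = √(2200² + 2500²) = 3330
|L(j2200)| = 220 × 2220 / (2200 × 2201 × 3330) = 3.0288e-05
20 log₁₀(3.0288e-05) = -90.37 dB

-90.4 dB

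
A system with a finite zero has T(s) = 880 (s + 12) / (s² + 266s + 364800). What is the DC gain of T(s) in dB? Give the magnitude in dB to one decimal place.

-30.8 dB

T(0) = 880 × 12 / 364800 = 0.028947
20 log₁₀(0.028947) = -30.77 dB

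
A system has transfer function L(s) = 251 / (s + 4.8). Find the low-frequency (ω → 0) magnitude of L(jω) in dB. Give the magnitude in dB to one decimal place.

L(0) = 251 / 4.8 = 52.292
20 log₁₀(52.292) = 34.37 dB

34.4 dB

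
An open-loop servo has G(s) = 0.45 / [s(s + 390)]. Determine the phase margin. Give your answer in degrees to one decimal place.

Gain crossover: |G(jω)| = 1 at ω ≈ 0.00115 rad/s.
∠G(j0.00115) = −90° − arctan(0.00115/390) ≈ -90.00°
PM = 180° + (-90.00°) = 90.00°

90.0°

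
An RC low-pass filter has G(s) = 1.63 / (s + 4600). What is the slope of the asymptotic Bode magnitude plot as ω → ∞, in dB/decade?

-20 dB/decade

With 0 zeros and 1 pole, the high-frequency asymptotic slope is 20 × (0 − 1) = -20 dB/decade.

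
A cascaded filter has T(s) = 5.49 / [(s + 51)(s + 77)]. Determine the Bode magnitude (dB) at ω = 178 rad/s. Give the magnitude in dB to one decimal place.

|j178 + 51| = √(178² + 51²) = 185.2
|j178 + 77| = √(178² + 77²) = 193.9
|T(j178)| = 5.49 / (185.2 × 193.9) = 0.00015288
20 log₁₀(0.00015288) = -76.31 dB

-76.3 dB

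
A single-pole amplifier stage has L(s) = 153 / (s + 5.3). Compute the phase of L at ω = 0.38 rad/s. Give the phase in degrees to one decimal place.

-4.1 deg

∠(j0.38 + 5.3) = arctan(0.38/5.3) = 4.10°
∠L(j0.38) = −4.10° = -4.10°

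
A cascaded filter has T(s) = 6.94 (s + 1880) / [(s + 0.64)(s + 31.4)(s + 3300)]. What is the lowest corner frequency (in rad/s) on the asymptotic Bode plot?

0.64 rad/s

Break frequencies occur at each pole and zero magnitude: 0.64 rad/s, 31.4 rad/s, 1880 rad/s, 3300 rad/s.
The lowest is 0.64 rad/s.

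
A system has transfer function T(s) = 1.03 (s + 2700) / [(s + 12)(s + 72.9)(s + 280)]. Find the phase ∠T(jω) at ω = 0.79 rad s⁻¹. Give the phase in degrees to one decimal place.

∠(j0.79 + 2700) = arctan(0.79/2700) = 0.02°
∠(j0.79 + 12) = arctan(0.79/12) = 3.77°
∠(j0.79 + 72.9) = arctan(0.79/72.9) = 0.62°
∠(j0.79 + 280) = arctan(0.79/280) = 0.16°
∠T(j0.79) = 0.02° − (3.77° + 0.62° + 0.16°) = -4.53°

-4.5°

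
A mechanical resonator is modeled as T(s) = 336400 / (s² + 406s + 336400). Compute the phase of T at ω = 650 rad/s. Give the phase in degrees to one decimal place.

-108.1°

∠[(j650)² + 406(j650) + 336400] = ∠[-86100 + j2.639e+05] = 108.07°
∠T(j650) = −108.07° = -108.07°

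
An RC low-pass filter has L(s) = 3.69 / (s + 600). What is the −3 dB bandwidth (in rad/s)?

For a single-pole low-pass, the −3 dB point is at the pole: ω = 600 rad/s.

600 rad/s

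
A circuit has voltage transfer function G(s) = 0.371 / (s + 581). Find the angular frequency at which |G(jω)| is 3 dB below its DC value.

For a single-pole low-pass, the −3 dB point is at the pole: ω = 581 rad/sec.

581 rad/sec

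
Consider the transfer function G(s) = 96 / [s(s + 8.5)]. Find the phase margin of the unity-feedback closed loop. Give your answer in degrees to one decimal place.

Gain crossover: |G(jω)| = 1 at ω ≈ 8.15 rad/s.
∠G(j8.15) = −90° − arctan(8.15/8.5) ≈ -133.80°
PM = 180° + (-133.80°) = 46.20°

46.2°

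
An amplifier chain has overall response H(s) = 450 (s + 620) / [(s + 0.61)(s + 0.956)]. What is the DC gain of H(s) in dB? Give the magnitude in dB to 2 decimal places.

113.60 dB

H(0) = 450 × 620 / (0.61 × 0.956) = 4.7843e+05
20 log₁₀(4.7843e+05) = 113.596 dB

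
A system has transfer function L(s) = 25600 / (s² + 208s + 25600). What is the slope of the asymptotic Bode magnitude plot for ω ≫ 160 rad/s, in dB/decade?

-40 dB/decade

With 0 zeros and 2 poles, the high-frequency asymptotic slope is 20 × (0 − 2) = -40 dB/decade.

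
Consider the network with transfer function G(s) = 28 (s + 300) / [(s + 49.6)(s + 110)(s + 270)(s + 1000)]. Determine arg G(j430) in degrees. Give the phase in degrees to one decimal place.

∠(j430 + 300) = arctan(430/300) = 55.10°
∠(j430 + 49.6) = arctan(430/49.6) = 83.42°
∠(j430 + 110) = arctan(430/110) = 75.65°
∠(j430 + 270) = arctan(430/270) = 57.88°
∠(j430 + 1000) = arctan(430/1000) = 23.27°
∠G(j430) = 55.10° − (83.42° + 75.65° + 57.88° + 23.27°) = -185.12°

-185.1°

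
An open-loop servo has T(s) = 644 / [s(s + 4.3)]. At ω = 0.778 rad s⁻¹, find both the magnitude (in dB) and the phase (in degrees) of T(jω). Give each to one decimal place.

|T| = 45.5 dB, ∠T = -100.3°

|j0.778 + 4.3| = √(0.778² + 4.3²) = 4.37
|j0.778| = 0.778
|T(j0.778)| = 644 / (4.37 × 0.778) = 189.43
20 log₁₀(189.43) = 45.55 dB
∠(j0.778 + 4.3) = arctan(0.778/4.3) = 10.26°
∠(j0.778) = 90.00°
∠T(j0.778) = − (10.26° + 90.00°) = -100.26°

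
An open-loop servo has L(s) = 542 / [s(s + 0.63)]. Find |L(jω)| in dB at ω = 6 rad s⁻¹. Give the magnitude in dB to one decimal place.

23.5 dB

|j6 + 0.63| = √(6² + 0.63²) = 6.033
|j6| = 6
|L(j6)| = 542 / (6.033 × 6) = 14.973
20 log₁₀(14.973) = 23.51 dB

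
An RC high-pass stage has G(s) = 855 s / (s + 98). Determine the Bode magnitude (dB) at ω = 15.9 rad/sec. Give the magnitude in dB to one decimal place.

42.7 dB

|j15.9| = 15.9
|j15.9 + 98| = √(15.9² + 98²) = 99.28
|G(j15.9)| = 855 × 15.9 / 99.28 = 136.93
20 log₁₀(136.93) = 42.73 dB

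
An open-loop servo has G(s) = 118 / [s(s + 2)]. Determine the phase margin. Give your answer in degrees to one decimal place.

Gain crossover: |G(jω)| = 1 at ω ≈ 10.8 rad s⁻¹.
∠G(j10.8) = −90° − arctan(10.8/2) ≈ -169.48°
PM = 180° + (-169.48°) = 10.52°

10.5°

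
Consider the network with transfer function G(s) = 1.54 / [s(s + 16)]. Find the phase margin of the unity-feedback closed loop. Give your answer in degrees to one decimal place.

89.7°

Gain crossover: |G(jω)| = 1 at ω ≈ 0.0962 rad/s.
∠G(j0.0962) = −90° − arctan(0.0962/16) ≈ -90.34°
PM = 180° + (-90.34°) = 89.66°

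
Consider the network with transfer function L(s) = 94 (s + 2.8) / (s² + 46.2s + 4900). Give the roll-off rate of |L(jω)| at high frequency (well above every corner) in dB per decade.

With 1 zero and 2 poles, the high-frequency asymptotic slope is 20 × (1 − 2) = -20 dB/decade.

-20 dB/decade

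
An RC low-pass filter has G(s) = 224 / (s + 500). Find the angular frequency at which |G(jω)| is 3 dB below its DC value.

For a single-pole low-pass, the −3 dB point is at the pole: ω = 500 rad s⁻¹.

500 rad s⁻¹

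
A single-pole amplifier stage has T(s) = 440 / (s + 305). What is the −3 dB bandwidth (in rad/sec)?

For a single-pole low-pass, the −3 dB point is at the pole: ω = 305 rad/sec.

305 rad/sec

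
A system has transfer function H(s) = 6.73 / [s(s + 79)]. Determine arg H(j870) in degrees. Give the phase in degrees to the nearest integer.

∠(j870 + 79) = arctan(870/79) = 84.81°
∠(j870) = 90.00°
∠H(j870) = − (84.81° + 90.00°) = -174.81°

-175°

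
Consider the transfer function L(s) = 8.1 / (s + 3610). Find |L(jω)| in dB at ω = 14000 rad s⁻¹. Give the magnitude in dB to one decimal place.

|j14000 + 3610| = √(14000² + 3610²) = 1.446e+04
|L(j14000)| = 8.1 / 1.446e+04 = 0.00056025
20 log₁₀(0.00056025) = -65.03 dB

-65.0 dB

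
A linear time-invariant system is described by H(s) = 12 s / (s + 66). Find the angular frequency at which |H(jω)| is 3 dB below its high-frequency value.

66 rad/sec

For a single-pole high-pass, the −3 dB point is at the pole: ω = 66 rad/sec.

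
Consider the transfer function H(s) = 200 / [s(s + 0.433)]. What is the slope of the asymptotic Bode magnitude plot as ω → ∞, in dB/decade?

-40 dB/decade

With 0 zeros and 2 poles, the high-frequency asymptotic slope is 20 × (0 − 2) = -40 dB/decade.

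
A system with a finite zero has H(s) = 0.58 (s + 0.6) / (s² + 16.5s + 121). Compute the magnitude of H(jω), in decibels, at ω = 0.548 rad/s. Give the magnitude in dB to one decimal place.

|j0.548 + 0.6| = √(0.548² + 0.6²) = 0.8126
|(j0.548)² + 16.5(j0.548) + 121| = |120.7 + j9.042| = 121
|H(j0.548)| = 0.58 × 0.8126 / 121 = 0.0038938
20 log₁₀(0.0038938) = -48.19 dB

-48.2 dB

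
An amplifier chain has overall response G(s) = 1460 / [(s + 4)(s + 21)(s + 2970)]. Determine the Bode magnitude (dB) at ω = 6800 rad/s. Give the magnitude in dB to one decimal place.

|j6800 + 4| = √(6800² + 4²) = 6800
|j6800 + 21| = √(6800² + 21²) = 6800
|j6800 + 2970| = √(6800² + 2970²) = 7420
|G(j6800)| = 1460 / (6800 × 6800 × 7420) = 4.2551e-09
20 log₁₀(4.2551e-09) = -167.42 dB

-167.4 dB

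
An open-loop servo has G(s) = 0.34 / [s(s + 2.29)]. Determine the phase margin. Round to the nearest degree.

86 deg

Gain crossover: |G(jω)| = 1 at ω ≈ 0.148 rad/s.
∠G(j0.148) = −90° − arctan(0.148/2.29) ≈ -93.70°
PM = 180° + (-93.70°) = 86.30°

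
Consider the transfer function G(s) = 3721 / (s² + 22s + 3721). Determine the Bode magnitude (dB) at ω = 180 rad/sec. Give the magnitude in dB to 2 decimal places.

-17.82 dB

|(j180)² + 22(j180) + 3721| = |-28679 + j3960| = 2.895e+04
|G(j180)| = 3721 / 2.895e+04 = 0.12853
20 log₁₀(0.12853) = -17.820 dB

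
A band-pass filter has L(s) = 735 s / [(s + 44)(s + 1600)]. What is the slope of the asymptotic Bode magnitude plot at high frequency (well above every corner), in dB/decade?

With 1 zero and 2 poles, the high-frequency asymptotic slope is 20 × (1 − 2) = -20 dB/decade.

-20 dB/decade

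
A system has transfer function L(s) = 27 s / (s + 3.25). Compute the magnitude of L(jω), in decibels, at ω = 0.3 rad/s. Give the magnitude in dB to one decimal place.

|j0.3| = 0.3
|j0.3 + 3.25| = √(0.3² + 3.25²) = 3.264
|L(j0.3)| = 27 × 0.3 / 3.264 = 2.4818
20 log₁₀(2.4818) = 7.90 dB

7.9 dB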